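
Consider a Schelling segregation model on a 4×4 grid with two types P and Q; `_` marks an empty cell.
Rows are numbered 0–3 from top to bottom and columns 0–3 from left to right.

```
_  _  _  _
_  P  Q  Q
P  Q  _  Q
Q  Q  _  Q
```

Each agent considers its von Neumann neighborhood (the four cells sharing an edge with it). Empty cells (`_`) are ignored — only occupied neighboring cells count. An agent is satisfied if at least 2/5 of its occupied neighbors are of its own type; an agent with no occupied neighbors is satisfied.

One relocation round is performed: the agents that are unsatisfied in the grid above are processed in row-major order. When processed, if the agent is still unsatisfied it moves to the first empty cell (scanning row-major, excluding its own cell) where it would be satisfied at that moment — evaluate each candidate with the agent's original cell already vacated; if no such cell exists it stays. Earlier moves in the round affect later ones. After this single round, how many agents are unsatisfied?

Initially unsatisfied (in order): (1,1), (2,0), (2,1).
  (1,1) → (0,0).
  (2,0) → (0,1).
  (2,1): now satisfied by earlier moves; stays.
Resulting grid:
P P _ _
_ _ Q Q
_ Q _ Q
Q Q _ Q
All satisfied now.

0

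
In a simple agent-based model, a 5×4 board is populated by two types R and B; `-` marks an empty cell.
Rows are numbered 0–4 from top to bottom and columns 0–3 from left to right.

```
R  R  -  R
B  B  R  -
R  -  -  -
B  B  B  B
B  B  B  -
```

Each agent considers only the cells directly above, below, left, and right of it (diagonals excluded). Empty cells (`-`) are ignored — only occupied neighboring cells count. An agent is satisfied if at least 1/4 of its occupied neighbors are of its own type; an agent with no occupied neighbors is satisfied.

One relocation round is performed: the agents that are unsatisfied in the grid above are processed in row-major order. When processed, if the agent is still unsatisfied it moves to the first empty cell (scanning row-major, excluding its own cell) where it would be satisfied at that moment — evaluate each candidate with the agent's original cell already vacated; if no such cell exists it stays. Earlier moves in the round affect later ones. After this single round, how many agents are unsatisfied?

Initially unsatisfied (in order): (1,2), (2,0).
  (1,2) → (0,2).
  (2,0) → (1,2).
Resulting grid:
R R R R
B B R -
- - - -
B B B B
B B B -
All satisfied now.

0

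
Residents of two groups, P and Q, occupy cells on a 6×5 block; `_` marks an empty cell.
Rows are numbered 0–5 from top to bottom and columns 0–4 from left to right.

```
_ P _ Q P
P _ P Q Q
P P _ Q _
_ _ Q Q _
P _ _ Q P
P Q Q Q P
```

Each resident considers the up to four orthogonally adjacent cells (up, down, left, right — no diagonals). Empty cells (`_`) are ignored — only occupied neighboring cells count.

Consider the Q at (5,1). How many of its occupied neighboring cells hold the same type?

1

Occupied neighbors of (5,1): (5,0)=P, (5,2)=Q.
Same type (Q): 1 of 2.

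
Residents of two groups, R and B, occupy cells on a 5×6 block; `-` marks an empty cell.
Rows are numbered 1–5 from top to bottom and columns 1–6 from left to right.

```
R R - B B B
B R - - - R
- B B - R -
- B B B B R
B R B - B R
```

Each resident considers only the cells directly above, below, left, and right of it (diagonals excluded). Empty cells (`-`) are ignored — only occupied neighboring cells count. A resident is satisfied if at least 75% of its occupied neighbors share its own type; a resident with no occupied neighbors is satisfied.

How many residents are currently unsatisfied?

Row 1: (1,1)R 1/2 ✗ · (1,2)R 2/2 ✓ · (1,4)B 1/1 ✓ · (1,5)B 2/2 ✓ · (1,6)B 1/2 ✗
Row 2: (2,1)B 0/2 ✗ · (2,2)R 1/3 ✗ · (2,6)R 0/1 ✗
Row 3: (3,2)B 2/3 ✗ · (3,3)B 2/2 ✓ · (3,5)R 0/1 ✗
Row 4: (4,2)B 2/3 ✗ · (4,3)B 4/4 ✓ · (4,4)B 2/2 ✓ · (4,5)B 2/4 ✗ · (4,6)R 1/2 ✗
Row 5: (5,1)B 0/1 ✗ · (5,2)R 0/3 ✗ · (5,3)B 1/2 ✗ · (5,5)B 1/2 ✗ · (5,6)R 1/2 ✗
Unsatisfied: (1,1), (1,6), (2,1), (2,2), (2,6), (3,2), (3,5), (4,2), (4,5), (4,6), (5,1), (5,2), (5,3), (5,5), (5,6) — 15 in total.

15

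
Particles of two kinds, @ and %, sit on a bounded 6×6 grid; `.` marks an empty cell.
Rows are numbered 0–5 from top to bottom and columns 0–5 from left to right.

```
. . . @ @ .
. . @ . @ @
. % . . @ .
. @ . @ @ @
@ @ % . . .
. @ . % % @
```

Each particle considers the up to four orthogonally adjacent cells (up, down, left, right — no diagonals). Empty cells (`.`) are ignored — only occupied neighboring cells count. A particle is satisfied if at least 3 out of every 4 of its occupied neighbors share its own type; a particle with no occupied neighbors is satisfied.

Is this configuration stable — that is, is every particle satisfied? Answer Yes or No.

(0,3)@ 1/1 satisfied
(0,4)@ 2/2 satisfied
(1,2)@ 0/0 satisfied
(1,4)@ 3/3 satisfied
(1,5)@ 1/1 satisfied
(2,1)% 0/1 not
(2,4)@ 2/2 satisfied
(3,1)@ 1/2 not
(3,3)@ 1/1 satisfied
(3,4)@ 3/3 satisfied
(3,5)@ 1/1 satisfied
(4,0)@ 1/1 satisfied
(4,1)@ 3/4 satisfied
(4,2)% 0/1 not
(5,1)@ 1/1 satisfied
(5,3)% 1/1 satisfied
(5,4)% 1/2 not
(5,5)@ 0/1 not
For instance (2,1) has only 0/1 same-type neighbors, below 3/4.

No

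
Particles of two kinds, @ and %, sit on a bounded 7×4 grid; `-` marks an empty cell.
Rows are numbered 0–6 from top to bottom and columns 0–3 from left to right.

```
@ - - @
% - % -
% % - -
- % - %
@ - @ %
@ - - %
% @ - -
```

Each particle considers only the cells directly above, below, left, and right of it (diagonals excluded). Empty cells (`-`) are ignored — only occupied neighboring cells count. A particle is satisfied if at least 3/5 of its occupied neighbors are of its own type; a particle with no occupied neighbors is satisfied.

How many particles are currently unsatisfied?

6

(0,0)@ 0/1 not
(0,3)@ 0/0 satisfied
(1,0)% 1/2 not
(1,2)% 0/0 satisfied
(2,0)% 2/2 satisfied
(2,1)% 2/2 satisfied
(3,1)% 1/1 satisfied
(3,3)% 1/1 satisfied
(4,0)@ 1/1 satisfied
(4,2)@ 0/1 not
(4,3)% 2/3 satisfied
(5,0)@ 1/2 not
(5,3)% 1/1 satisfied
(6,0)% 0/2 not
(6,1)@ 0/1 not
Unsatisfied: (0,0), (1,0), (4,2), (5,0), (6,0), (6,1) — 6 in total.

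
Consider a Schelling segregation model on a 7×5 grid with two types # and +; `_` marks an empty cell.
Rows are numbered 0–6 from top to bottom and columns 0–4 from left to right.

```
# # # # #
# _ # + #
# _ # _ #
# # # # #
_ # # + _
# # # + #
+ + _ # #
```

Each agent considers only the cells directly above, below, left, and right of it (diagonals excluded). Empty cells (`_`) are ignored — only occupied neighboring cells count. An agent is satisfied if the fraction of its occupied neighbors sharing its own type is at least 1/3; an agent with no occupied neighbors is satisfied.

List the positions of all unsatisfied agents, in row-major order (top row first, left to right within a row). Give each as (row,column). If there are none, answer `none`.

(1,3), (5,3)

(0,0)# 2/2 satisfied
(0,1)# 2/2 satisfied
(0,2)# 3/3 satisfied
(0,3)# 2/3 satisfied
(0,4)# 2/2 satisfied
(1,0)# 2/2 satisfied
(1,2)# 2/3 satisfied
(1,3)+ 0/3 not
(1,4)# 2/3 satisfied
(2,0)# 2/2 satisfied
(2,2)# 2/2 satisfied
(2,4)# 2/2 satisfied
(3,0)# 2/2 satisfied
(3,1)# 3/3 satisfied
(3,2)# 4/4 satisfied
(3,3)# 2/3 satisfied
(3,4)# 2/2 satisfied
(4,1)# 3/3 satisfied
(4,2)# 3/4 satisfied
(4,3)+ 1/3 satisfied
(5,0)# 1/2 satisfied
(5,1)# 3/4 satisfied
(5,2)# 2/3 satisfied
(5,3)+ 1/4 not
(5,4)# 1/2 satisfied
(6,0)+ 1/2 satisfied
(6,1)+ 1/2 satisfied
(6,3)# 1/2 satisfied
(6,4)# 2/2 satisfied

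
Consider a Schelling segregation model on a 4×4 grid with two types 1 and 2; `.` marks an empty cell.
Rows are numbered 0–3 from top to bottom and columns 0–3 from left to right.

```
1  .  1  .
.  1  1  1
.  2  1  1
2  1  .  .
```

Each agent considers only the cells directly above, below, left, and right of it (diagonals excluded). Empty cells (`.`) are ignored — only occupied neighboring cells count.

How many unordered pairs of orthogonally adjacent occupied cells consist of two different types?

Scan each occupied cell's neighbors to the right and below so each pair is counted once.
Row 0: 1(0,2)–1(1,2)=  → 0/1 unlike.
Row 1: 1(1,1)–1(1,2)= 1(1,1)–2(2,1)≠ 1(1,2)–1(1,3)= 1(1,2)–1(2,2)= 1(1,3)–1(2,3)=  → 1/5 unlike.
Row 2: 2(2,1)–1(2,2)≠ 2(2,1)–1(3,1)≠ 1(2,2)–1(2,3)=  → 2/3 unlike.
Row 3: 2(3,0)–1(3,1)≠  → 1/1 unlike.
Total adjacent occupied pairs: 10; unlike-type pairs: 4.

4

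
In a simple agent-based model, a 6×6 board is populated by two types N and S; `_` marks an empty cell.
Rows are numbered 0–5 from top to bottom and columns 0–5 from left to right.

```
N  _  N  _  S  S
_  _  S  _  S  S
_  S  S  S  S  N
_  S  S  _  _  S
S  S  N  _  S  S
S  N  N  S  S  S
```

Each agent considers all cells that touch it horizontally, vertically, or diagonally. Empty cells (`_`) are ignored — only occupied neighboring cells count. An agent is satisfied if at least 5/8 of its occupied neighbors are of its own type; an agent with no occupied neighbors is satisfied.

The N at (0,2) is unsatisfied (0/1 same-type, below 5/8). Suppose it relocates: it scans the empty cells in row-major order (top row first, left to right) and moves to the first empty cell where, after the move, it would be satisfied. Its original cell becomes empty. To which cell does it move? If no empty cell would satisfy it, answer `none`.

none

Vacating (0,2). Empty cells in order:
  (0,1): 1/2 same-type → still unsatisfied.
  (0,3): 0/3 same-type → still unsatisfied.
  (1,0): 1/2 same-type → still unsatisfied.
  (1,1): 1/4 same-type → still unsatisfied.
  (1,3): 0/6 same-type → still unsatisfied.
  (2,0): 0/2 same-type → still unsatisfied.
  (3,0): 0/4 same-type → still unsatisfied.
  (3,3): 1/6 same-type → still unsatisfied.
  (3,4): 1/6 same-type → still unsatisfied.
  (4,3): 2/6 same-type → still unsatisfied.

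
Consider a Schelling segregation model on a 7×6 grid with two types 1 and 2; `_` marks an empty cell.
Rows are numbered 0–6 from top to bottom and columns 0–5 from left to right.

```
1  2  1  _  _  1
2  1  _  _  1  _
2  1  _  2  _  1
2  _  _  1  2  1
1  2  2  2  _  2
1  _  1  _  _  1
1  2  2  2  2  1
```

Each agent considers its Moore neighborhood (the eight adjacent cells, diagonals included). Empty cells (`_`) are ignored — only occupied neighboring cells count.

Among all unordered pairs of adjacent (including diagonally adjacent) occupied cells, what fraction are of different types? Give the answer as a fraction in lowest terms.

Scan each occupied cell's neighbors to the right and below (and the two forward diagonals) so each pair is counted once.
From row 0: 4 unlike of 8 pairs (running 4/8).
From row 1: 4 unlike of 7 pairs (running 8/15).
From row 2: 4 unlike of 7 pairs (running 12/22).
From row 3: 6 unlike of 9 pairs (running 18/31).
From row 4: 6 unlike of 9 pairs (running 24/40).
From row 5: 5 unlike of 7 pairs (running 29/47).
From row 6: 2 unlike of 5 pairs (running 31/52).
Total adjacent occupied pairs: 52; unlike-type pairs: 31.
31/52 is already in lowest terms.

31/52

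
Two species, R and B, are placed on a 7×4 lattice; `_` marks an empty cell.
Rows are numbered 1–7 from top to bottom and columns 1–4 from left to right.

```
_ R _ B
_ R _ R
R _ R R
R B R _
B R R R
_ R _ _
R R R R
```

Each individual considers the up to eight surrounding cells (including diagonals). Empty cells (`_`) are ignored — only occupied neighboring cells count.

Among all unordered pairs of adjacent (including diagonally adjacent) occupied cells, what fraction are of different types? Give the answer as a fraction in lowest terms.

Scan each occupied cell's neighbors to the right and below (and the two forward diagonals) so each pair is counted once.
Row 1: R(1,2)–R(2,2)= B(1,4)–R(2,4)≠  → 1/2 unlike.
Row 2: R(2,2)–R(3,3)= R(2,2)–R(3,1)= R(2,4)–R(3,4)= R(2,4)–R(3,3)=  → 0/4 unlike.
Row 3: R(3,1)–R(4,1)= R(3,1)–B(4,2)≠ R(3,3)–R(3,4)= R(3,3)–R(4,3)= R(3,3)–B(4,2)≠ R(3,4)–R(4,3)=  → 2/6 unlike.
Row 4: R(4,1)–B(4,2)≠ R(4,1)–B(5,1)≠ R(4,1)–R(5,2)= B(4,2)–R(4,3)≠ B(4,2)–R(5,2)≠ B(4,2)–R(5,3)≠ B(4,2)–B(5,1)= R(4,3)–R(5,3)= R(4,3)–R(5,4)= R(4,3)–R(5,2)=  → 5/10 unlike.
Row 5: B(5,1)–R(5,2)≠ B(5,1)–R(6,2)≠ R(5,2)–R(5,3)= R(5,2)–R(6,2)= R(5,3)–R(5,4)= R(5,3)–R(6,2)=  → 2/6 unlike.
Row 6: R(6,2)–R(7,2)= R(6,2)–R(7,3)= R(6,2)–R(7,1)=  → 0/3 unlike.
Row 7: R(7,1)–R(7,2)= R(7,2)–R(7,3)= R(7,3)–R(7,4)=  → 0/3 unlike.
Total adjacent occupied pairs: 34; unlike-type pairs: 10.
10/34 reduces to 5/17.

5/17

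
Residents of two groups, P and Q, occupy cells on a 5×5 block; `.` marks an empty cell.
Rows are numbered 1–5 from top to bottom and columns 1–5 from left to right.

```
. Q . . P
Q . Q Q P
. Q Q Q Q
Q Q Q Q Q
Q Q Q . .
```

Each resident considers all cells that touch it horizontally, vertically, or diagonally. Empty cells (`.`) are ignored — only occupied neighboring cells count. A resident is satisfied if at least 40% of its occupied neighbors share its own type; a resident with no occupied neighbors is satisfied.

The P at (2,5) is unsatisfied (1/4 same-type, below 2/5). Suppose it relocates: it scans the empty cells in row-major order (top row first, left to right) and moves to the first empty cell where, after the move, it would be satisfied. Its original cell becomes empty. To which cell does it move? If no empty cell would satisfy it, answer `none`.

none

Vacating (2,5). Empty cells in order:
  (1,1): 0/2 same-type → still unsatisfied.
  (1,3): 0/3 same-type → still unsatisfied.
  (1,4): 1/3 same-type → still unsatisfied.
  (2,2): 0/5 same-type → still unsatisfied.
  (3,1): 0/4 same-type → still unsatisfied.
  (5,4): 0/4 same-type → still unsatisfied.
  (5,5): 0/2 same-type → still unsatisfied.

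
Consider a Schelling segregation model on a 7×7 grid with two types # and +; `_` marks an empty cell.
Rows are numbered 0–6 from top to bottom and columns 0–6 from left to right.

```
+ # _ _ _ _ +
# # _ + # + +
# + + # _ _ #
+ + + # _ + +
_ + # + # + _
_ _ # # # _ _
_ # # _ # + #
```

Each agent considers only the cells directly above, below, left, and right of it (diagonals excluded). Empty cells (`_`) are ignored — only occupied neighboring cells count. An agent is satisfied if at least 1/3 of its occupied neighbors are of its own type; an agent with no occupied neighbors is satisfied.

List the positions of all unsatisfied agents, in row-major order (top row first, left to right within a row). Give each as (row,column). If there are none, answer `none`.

Row 0: (0,0)+ 0/2 not · (0,1)# 1/2 satisfied · (0,6)+ 1/1 satisfied
Row 1: (1,0)# 2/3 satisfied · (1,1)# 2/3 satisfied · (1,3)+ 0/2 not · (1,4)# 0/2 not · (1,5)+ 1/2 satisfied · (1,6)+ 2/3 satisfied
Row 2: (2,0)# 1/3 satisfied · (2,1)+ 2/4 satisfied · (2,2)+ 2/3 satisfied · (2,3)# 1/3 satisfied · (2,6)# 0/2 not
Row 3: (3,0)+ 1/2 satisfied · (3,1)+ 4/4 satisfied · (3,2)+ 2/4 satisfied · (3,3)# 1/3 satisfied · (3,5)+ 2/2 satisfied · (3,6)+ 1/2 satisfied
Row 4: (4,1)+ 1/2 satisfied · (4,2)# 1/4 not · (4,3)+ 0/4 not · (4,4)# 1/3 satisfied · (4,5)+ 1/2 satisfied
Row 5: (5,2)# 3/3 satisfied · (5,3)# 2/3 satisfied · (5,4)# 3/3 satisfied
Row 6: (6,1)# 1/1 satisfied · (6,2)# 2/2 satisfied · (6,4)# 1/2 satisfied · (6,5)+ 0/2 not · (6,6)# 0/1 not

(0,0), (1,3), (1,4), (2,6), (4,2), (4,3), (6,5), (6,6)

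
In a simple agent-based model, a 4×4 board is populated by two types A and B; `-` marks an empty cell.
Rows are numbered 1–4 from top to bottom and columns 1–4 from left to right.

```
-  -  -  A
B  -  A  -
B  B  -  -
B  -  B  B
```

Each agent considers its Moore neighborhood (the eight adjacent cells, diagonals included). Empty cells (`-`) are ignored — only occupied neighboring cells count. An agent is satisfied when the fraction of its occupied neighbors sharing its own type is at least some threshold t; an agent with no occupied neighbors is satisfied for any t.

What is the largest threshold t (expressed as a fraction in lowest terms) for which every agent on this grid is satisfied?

Row 1: (1,4)A 1/1
Row 2: (2,1)B 2/2 · (2,3)A 1/2
Row 3: (3,1)B 3/3 · (3,2)B 4/5
Row 4: (4,1)B 2/2 · (4,3)B 2/2 · (4,4)B 1/1
The smallest same-type fraction is 1/2 at (2,3), which reduces to 1/2. Any threshold above that leaves this agent unsatisfied.

1/2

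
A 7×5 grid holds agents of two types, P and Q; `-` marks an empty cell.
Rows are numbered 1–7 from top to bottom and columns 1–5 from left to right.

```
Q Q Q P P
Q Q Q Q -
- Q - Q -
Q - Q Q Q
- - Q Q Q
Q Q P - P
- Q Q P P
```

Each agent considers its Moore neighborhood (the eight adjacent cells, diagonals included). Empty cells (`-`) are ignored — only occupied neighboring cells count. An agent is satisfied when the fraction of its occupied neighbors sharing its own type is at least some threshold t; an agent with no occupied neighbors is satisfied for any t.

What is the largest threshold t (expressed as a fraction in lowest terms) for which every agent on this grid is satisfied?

Row 1: (1,1)Q 3/3 · (1,2)Q 5/5 · (1,3)Q 4/5 · (1,4)P 1/4 · (1,5)P 1/2
Row 2: (2,1)Q 4/4 · (2,2)Q 6/6 · (2,3)Q 6/7 · (2,4)Q 3/5
Row 3: (3,2)Q 5/5 · (3,4)Q 5/5
Row 4: (4,1)Q 1/1 · (4,3)Q 5/5 · (4,4)Q 6/6 · (4,5)Q 4/4
Row 5: (5,3)Q 4/5 · (5,4)Q 5/7 · (5,5)Q 3/4
Row 6: (6,1)Q 2/2 · (6,2)Q 4/5 · (6,3)P 1/6 · (6,5)P 2/4
Row 7: (7,2)Q 3/4 · (7,3)Q 2/4 · (7,4)P 3/4 · (7,5)P 2/2
The smallest same-type fraction is 1/6 at (6,3), which reduces to 1/6. Any threshold above that leaves this agent unsatisfied.

1/6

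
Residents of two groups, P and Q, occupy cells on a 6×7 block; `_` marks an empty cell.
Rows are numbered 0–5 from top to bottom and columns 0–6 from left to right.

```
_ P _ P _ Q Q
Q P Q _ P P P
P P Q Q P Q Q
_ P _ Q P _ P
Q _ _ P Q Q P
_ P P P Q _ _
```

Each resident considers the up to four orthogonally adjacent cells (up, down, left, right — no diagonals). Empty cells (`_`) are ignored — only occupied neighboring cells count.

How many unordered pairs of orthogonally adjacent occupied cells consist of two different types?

Scan each occupied cell's neighbors to the right and below so each pair is counted once.
From row 0: 2 unlike of 4 pairs (running 2/4).
From row 1: 5 unlike of 10 pairs (running 7/14).
From row 2: 4 unlike of 10 pairs (running 11/24).
From row 3: 3 unlike of 4 pairs (running 14/28).
From row 4: 2 unlike of 5 pairs (running 16/33).
From row 5: 1 unlike of 3 pairs (running 17/36).
Total adjacent occupied pairs: 36; unlike-type pairs: 17.

17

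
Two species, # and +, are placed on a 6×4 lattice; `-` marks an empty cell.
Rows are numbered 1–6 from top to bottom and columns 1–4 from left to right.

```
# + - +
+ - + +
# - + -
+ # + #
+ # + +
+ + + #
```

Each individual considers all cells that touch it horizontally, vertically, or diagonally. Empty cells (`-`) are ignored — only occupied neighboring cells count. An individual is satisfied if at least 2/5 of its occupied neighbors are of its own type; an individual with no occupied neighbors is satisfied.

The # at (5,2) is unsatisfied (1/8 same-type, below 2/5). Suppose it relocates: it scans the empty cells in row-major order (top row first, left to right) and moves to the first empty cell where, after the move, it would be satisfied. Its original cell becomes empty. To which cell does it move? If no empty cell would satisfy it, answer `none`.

none

Vacating (5,2). Empty cells in order:
  (1,3): 0/4 same-type → still unsatisfied.
  (2,2): 2/6 same-type → still unsatisfied.
  (3,2): 2/7 same-type → still unsatisfied.
  (3,4): 1/5 same-type → still unsatisfied.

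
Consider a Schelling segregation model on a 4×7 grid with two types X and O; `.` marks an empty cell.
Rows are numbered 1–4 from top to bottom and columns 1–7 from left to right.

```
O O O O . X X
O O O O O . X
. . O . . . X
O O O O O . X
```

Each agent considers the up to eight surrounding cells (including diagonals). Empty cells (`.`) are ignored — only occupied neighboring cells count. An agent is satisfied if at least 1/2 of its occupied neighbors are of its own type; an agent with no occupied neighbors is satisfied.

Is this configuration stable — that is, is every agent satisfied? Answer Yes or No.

(1,1)O 3/3 satisfied
(1,2)O 5/5 satisfied
(1,3)O 5/5 satisfied
(1,4)O 4/4 satisfied
(1,6)X 2/3 satisfied
(1,7)X 2/2 satisfied
(2,1)O 3/3 satisfied
(2,2)O 6/6 satisfied
(2,3)O 6/6 satisfied
(2,4)O 5/5 satisfied
(2,5)O 2/3 satisfied
(2,7)X 3/3 satisfied
(3,3)O 6/6 satisfied
(3,7)X 2/2 satisfied
(4,1)O 1/1 satisfied
(4,2)O 3/3 satisfied
(4,3)O 3/3 satisfied
(4,4)O 3/3 satisfied
(4,5)O 1/1 satisfied
(4,7)X 1/1 satisfied
All meet the threshold, so the configuration is stable.

Yes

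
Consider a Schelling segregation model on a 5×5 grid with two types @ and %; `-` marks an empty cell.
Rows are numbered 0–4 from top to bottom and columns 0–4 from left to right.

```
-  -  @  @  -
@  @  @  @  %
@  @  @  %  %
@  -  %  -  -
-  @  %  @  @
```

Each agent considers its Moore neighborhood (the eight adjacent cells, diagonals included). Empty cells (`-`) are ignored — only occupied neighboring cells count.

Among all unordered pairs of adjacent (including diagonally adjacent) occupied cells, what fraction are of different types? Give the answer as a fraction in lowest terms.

3/10

Scan each occupied cell's neighbors to the right and below (and the two forward diagonals) so each pair is counted once.
Row 0: @(0,2)–@(0,3)= @(0,2)–@(1,2)= @(0,2)–@(1,3)= @(0,2)–@(1,1)= @(0,3)–@(1,3)= @(0,3)–%(1,4)≠ @(0,3)–@(1,2)=  → 1/7 unlike.
Row 1: @(1,0)–@(1,1)= @(1,0)–@(2,0)= @(1,0)–@(2,1)= @(1,1)–@(1,2)= @(1,1)–@(2,1)= @(1,1)–@(2,2)= @(1,1)–@(2,0)= @(1,2)–@(1,3)= @(1,2)–@(2,2)= @(1,2)–%(2,3)≠ @(1,2)–@(2,1)= @(1,3)–%(1,4)≠ @(1,3)–%(2,3)≠ @(1,3)–%(2,4)≠ @(1,3)–@(2,2)= %(1,4)–%(2,4)= %(1,4)–%(2,3)=  → 4/17 unlike.
Row 2: @(2,0)–@(2,1)= @(2,0)–@(3,0)= @(2,1)–@(2,2)= @(2,1)–%(3,2)≠ @(2,1)–@(3,0)= @(2,2)–%(2,3)≠ @(2,2)–%(3,2)≠ %(2,3)–%(2,4)= %(2,3)–%(3,2)=  → 3/9 unlike.
Row 3: @(3,0)–@(4,1)= %(3,2)–%(4,2)= %(3,2)–@(4,3)≠ %(3,2)–@(4,1)≠  → 2/4 unlike.
Row 4: @(4,1)–%(4,2)≠ %(4,2)–@(4,3)≠ @(4,3)–@(4,4)=  → 2/3 unlike.
Total adjacent occupied pairs: 40; unlike-type pairs: 12.
12/40 reduces to 3/10.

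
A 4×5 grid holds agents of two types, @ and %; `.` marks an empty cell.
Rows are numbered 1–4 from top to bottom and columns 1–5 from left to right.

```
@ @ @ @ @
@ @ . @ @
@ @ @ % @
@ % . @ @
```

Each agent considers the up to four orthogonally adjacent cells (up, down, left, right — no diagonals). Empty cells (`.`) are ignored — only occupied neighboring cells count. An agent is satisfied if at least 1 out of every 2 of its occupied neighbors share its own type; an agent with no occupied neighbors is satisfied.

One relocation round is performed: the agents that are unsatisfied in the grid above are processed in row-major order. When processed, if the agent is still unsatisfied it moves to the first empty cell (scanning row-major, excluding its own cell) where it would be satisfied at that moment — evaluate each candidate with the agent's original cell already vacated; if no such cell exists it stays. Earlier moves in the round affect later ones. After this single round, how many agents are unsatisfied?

2

Initially unsatisfied (in order): (3,4), (4,2).
  (3,4): no empty cell satisfies it; stays.
  (4,2): no empty cell satisfies it; stays.
Resulting grid:
@ @ @ @ @
@ @ . @ @
@ @ @ % @
@ % . @ @
Unsatisfied now: (3,4), (4,2).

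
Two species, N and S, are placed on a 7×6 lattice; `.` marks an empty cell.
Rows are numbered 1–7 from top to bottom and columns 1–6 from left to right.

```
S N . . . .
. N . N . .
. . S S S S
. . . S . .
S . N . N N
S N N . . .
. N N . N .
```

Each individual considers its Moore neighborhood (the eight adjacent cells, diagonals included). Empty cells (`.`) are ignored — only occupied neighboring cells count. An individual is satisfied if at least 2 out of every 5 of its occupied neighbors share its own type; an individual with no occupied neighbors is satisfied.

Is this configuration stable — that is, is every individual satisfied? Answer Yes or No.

No

Row 1: (1,1)S 0/2 unhappy · (1,2)N 1/2 ok
Row 2: (2,2)N 1/3 unhappy · (2,4)N 0/3 unhappy
Row 3: (3,3)S 2/4 ok · (3,4)S 3/4 ok · (3,5)S 3/4 ok · (3,6)S 1/1 ok
Row 4: (4,4)S 3/5 ok
Row 5: (5,1)S 1/2 ok · (5,3)N 2/3 ok · (5,5)N 1/2 ok · (5,6)N 1/1 ok
Row 6: (6,1)S 1/3 unhappy · (6,2)N 4/6 ok · (6,3)N 4/4 ok
Row 7: (7,2)N 3/4 ok · (7,3)N 3/3 ok · (7,5)N 0/0 ok
For instance (1,1) has only 0/2 same-type neighbors, below 2/5.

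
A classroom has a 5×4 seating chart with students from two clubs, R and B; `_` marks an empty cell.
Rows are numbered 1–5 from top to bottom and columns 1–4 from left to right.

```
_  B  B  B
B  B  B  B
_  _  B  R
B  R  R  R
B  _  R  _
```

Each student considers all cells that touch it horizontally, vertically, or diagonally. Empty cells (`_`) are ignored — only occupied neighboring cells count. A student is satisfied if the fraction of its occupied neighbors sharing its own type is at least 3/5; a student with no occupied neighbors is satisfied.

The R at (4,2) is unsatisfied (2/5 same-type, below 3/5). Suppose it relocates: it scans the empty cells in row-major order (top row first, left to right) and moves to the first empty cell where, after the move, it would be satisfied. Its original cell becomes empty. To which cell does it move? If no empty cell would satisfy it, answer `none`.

Vacating (4,2). Empty cells in order:
  (1,1): 0/3 same-type → still unsatisfied.
  (3,1): 0/3 same-type → still unsatisfied.
  (3,2): 1/6 same-type → still unsatisfied.
  (5,2): 2/4 same-type → still unsatisfied.
  (5,4): 3/3 same-type → satisfied — stop here.

(5,4)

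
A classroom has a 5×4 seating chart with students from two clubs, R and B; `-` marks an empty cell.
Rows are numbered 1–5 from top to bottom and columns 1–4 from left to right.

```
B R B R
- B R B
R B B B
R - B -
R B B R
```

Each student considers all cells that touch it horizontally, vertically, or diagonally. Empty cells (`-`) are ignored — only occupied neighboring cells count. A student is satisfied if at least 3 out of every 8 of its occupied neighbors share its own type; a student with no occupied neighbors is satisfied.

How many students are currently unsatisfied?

(1,1)B 1/2 ✓
(1,2)R 1/4 ✗
(1,3)B 2/5 ✓
(1,4)R 1/3 ✗
(2,2)B 4/7 ✓
(2,3)R 2/8 ✗
(2,4)B 3/5 ✓
(3,1)R 1/3 ✗
(3,2)B 3/6 ✓
(3,3)B 5/6 ✓
(3,4)B 3/4 ✓
(4,1)R 2/4 ✓
(4,3)B 5/6 ✓
(5,1)R 1/2 ✓
(5,2)B 2/4 ✓
(5,3)B 2/3 ✓
(5,4)R 0/2 ✗
Unsatisfied: (1,2), (1,4), (2,3), (3,1), (5,4) — 5 in total.

5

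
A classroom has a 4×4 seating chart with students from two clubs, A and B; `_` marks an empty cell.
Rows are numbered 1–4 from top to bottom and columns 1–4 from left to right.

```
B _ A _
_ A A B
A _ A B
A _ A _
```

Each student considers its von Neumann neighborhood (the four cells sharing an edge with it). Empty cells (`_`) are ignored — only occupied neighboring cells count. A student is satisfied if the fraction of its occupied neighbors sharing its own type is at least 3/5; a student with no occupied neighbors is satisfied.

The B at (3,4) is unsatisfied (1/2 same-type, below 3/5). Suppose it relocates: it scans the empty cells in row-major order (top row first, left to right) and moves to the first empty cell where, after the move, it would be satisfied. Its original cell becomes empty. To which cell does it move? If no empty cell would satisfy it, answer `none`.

Vacating (3,4). Empty cells in order:
  (1,2): 1/3 same-type → still unsatisfied.
  (1,4): 1/2 same-type → still unsatisfied.
  (2,1): 1/3 same-type → still unsatisfied.
  (3,2): 0/3 same-type → still unsatisfied.
  (4,2): 0/2 same-type → still unsatisfied.
  (4,4): 0/1 same-type → still unsatisfied.

none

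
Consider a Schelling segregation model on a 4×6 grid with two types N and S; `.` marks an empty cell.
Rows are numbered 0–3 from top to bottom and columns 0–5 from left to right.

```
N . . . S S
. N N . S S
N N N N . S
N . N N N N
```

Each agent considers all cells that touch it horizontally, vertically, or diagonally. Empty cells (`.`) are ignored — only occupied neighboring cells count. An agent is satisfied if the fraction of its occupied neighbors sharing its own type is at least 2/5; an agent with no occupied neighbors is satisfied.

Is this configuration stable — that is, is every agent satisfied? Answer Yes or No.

Yes

Row 0: (0,0)N 1/1 ok · (0,4)S 3/3 ok · (0,5)S 3/3 ok
Row 1: (1,1)N 5/5 ok · (1,2)N 4/4 ok · (1,4)S 4/5 ok · (1,5)S 4/4 ok
Row 2: (2,0)N 3/3 ok · (2,1)N 6/6 ok · (2,2)N 6/6 ok · (2,3)N 5/6 ok · (2,5)S 2/4 ok
Row 3: (3,0)N 2/2 ok · (3,2)N 4/4 ok · (3,3)N 4/4 ok · (3,4)N 3/4 ok · (3,5)N 1/2 ok
All meet the threshold, so the configuration is stable.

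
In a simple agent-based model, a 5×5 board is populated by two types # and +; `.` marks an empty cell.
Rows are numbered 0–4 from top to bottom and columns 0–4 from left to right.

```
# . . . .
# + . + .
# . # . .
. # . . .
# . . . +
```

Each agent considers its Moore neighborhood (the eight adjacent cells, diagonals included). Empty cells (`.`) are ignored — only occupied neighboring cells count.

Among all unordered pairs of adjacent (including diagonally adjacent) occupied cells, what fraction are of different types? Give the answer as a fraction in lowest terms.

Scan each occupied cell's neighbors to the right and below (and the two forward diagonals) so each pair is counted once.
Row 0: #(0,0)–#(1,0)= #(0,0)–+(1,1)≠  → 1/2 unlike.
Row 1: #(1,0)–+(1,1)≠ #(1,0)–#(2,0)= +(1,1)–#(2,2)≠ +(1,1)–#(2,0)≠ +(1,3)–#(2,2)≠  → 4/5 unlike.
Row 2: #(2,0)–#(3,1)= #(2,2)–#(3,1)=  → 0/2 unlike.
Row 3: #(3,1)–#(4,0)=  → 0/1 unlike.
Total adjacent occupied pairs: 10; unlike-type pairs: 5.
5/10 reduces to 1/2.

1/2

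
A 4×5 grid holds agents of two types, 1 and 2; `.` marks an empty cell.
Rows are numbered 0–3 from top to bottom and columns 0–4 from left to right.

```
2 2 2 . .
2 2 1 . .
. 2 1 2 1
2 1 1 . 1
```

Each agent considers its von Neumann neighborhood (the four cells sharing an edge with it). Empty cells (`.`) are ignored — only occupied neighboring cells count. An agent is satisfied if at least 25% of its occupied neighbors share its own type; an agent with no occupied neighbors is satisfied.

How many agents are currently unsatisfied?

Row 0: (0,0)2 2/2 satisfied · (0,1)2 3/3 satisfied · (0,2)2 1/2 satisfied
Row 1: (1,0)2 2/2 satisfied · (1,1)2 3/4 satisfied · (1,2)1 1/3 satisfied
Row 2: (2,1)2 1/3 satisfied · (2,2)1 2/4 satisfied · (2,3)2 0/2 not · (2,4)1 1/2 satisfied
Row 3: (3,0)2 0/1 not · (3,1)1 1/3 satisfied · (3,2)1 2/2 satisfied · (3,4)1 1/1 satisfied
Unsatisfied: (2,3), (3,0) — 2 in total.

2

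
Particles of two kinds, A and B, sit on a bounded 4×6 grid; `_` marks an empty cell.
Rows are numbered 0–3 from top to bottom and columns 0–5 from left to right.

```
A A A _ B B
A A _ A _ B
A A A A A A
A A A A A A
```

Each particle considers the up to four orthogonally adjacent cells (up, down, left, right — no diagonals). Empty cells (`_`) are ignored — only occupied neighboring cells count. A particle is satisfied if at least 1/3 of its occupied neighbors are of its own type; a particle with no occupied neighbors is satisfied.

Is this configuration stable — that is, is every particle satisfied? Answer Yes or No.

Yes

(0,0)A 2/2 ✓
(0,1)A 3/3 ✓
(0,2)A 1/1 ✓
(0,4)B 1/1 ✓
(0,5)B 2/2 ✓
(1,0)A 3/3 ✓
(1,1)A 3/3 ✓
(1,3)A 1/1 ✓
(1,5)B 1/2 ✓
(2,0)A 3/3 ✓
(2,1)A 4/4 ✓
(2,2)A 3/3 ✓
(2,3)A 4/4 ✓
(2,4)A 3/3 ✓
(2,5)A 2/3 ✓
(3,0)A 2/2 ✓
(3,1)A 3/3 ✓
(3,2)A 3/3 ✓
(3,3)A 3/3 ✓
(3,4)A 3/3 ✓
(3,5)A 2/2 ✓
All meet the threshold, so the configuration is stable.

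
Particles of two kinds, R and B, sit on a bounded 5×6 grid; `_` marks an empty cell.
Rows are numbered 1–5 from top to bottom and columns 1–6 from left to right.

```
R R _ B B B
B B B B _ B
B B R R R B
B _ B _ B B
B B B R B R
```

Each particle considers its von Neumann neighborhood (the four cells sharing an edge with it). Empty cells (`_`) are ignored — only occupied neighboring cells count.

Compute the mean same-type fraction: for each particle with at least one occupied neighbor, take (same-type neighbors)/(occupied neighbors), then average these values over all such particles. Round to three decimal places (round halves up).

(1,1)R 1/2
(1,2)R 1/2
(1,4)B 2/2
(1,5)B 2/2
(1,6)B 2/2
(2,1)B 2/3
(2,2)B 3/4
(2,3)B 2/3
(2,4)B 2/3
(2,6)B 2/2
(3,1)B 3/3
(3,2)B 2/3
(3,3)R 1/4
(3,4)R 2/3
(3,5)R 1/3
(3,6)B 2/3
(4,1)B 2/2
(4,3)B 1/2
(4,5)B 2/3
(4,6)B 2/3
(5,1)B 2/2
(5,2)B 2/2
(5,3)B 2/3
(5,4)R 0/2
(5,5)B 1/3
(5,6)R 0/2
Sum over 26 particles: 1/2 + 1/2 + 2/2 + 2/2 + 2/2 + 2/3 + 3/4 + 2/3 + 2/3 + 2/2 + 3/3 + 2/3 + 1/4 + 2/3 + 1/3 + 2/3 + 2/2 + 1/2 + 2/3 + 2/3 + 2/2 + 2/2 + 2/3 + 0/2 + 1/3 + 0/2 = 103/6; mean = 103/6 ÷ 26 = 103/156 = 0.660256… → 0.660.

0.660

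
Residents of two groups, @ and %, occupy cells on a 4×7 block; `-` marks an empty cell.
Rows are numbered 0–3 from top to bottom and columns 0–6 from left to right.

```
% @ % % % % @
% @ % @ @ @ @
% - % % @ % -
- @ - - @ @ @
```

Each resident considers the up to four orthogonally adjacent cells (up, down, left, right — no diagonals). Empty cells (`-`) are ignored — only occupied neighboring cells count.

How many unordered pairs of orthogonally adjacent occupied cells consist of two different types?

14

Scan each occupied cell's neighbors to the right and below so each pair is counted once.
From row 0: 6 unlike of 13 pairs (running 6/13).
From row 1: 5 unlike of 11 pairs (running 11/24).
From row 2: 3 unlike of 5 pairs (running 14/29).
From row 3: 0 unlike of 2 pairs (running 14/31).
Total adjacent occupied pairs: 31; unlike-type pairs: 14.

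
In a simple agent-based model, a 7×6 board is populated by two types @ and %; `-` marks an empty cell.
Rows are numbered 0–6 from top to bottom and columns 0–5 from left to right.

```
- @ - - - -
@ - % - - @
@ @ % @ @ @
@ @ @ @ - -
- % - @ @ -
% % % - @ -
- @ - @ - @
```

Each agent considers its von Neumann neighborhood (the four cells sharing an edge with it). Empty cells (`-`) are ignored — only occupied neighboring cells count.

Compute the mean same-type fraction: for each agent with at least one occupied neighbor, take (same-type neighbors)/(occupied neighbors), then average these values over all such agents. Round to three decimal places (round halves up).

0.821

(0,1)@ — no occupied neighbors
(1,0)@ 1/1
(1,2)% 1/1
(1,5)@ 1/1
(2,0)@ 3/3
(2,1)@ 2/3
(2,2)% 1/4
(2,3)@ 2/3
(2,4)@ 2/2
(2,5)@ 2/2
(3,0)@ 2/2
(3,1)@ 3/4
(3,2)@ 2/3
(3,3)@ 3/3
(4,1)% 1/2
(4,3)@ 2/2
(4,4)@ 2/2
(5,0)% 1/1
(5,1)% 3/4
(5,2)% 1/1
(5,4)@ 1/1
(6,1)@ 0/1
(6,3)@ — no occupied neighbors
(6,5)@ — no occupied neighbors
Sum over 21 agents: 1/1 + 1/1 + 1/1 + 3/3 + 2/3 + 1/4 + 2/3 + 2/2 + 2/2 + 2/2 + 3/4 + 2/3 + 3/3 + 1/2 + 2/2 + 2/2 + 1/1 + 3/4 + 1/1 + 1/1 + 0/1 = 69/4; mean = 69/4 ÷ 21 = 23/28 = 0.821428… → 0.821.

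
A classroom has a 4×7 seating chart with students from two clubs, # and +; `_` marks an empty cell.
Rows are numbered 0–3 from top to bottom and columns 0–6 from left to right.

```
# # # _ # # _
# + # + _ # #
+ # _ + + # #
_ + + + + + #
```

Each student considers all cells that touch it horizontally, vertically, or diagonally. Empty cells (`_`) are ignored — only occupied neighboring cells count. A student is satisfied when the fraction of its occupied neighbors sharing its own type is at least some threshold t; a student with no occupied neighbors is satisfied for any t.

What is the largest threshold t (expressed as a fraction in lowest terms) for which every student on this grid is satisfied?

Row 0: (0,0)# 2/3 · (0,1)# 4/5 · (0,2)# 2/4 · (0,4)# 2/3 · (0,5)# 3/3
Row 1: (1,0)# 3/5 · (1,1)+ 1/7 · (1,2)# 3/6 · (1,3)+ 2/5 · (1,5)# 5/6 · (1,6)# 4/4
Row 2: (2,0)+ 2/4 · (2,1)# 2/6 · (2,3)+ 5/6 · (2,4)+ 5/7 · (2,5)# 4/7 · (2,6)# 4/5
Row 3: (3,1)+ 2/3 · (3,2)+ 3/4 · (3,3)+ 4/4 · (3,4)+ 4/5 · (3,5)+ 2/5 · (3,6)# 2/3
The smallest same-type fraction is 1/7 at (1,1), which reduces to 1/7. Any threshold above that leaves this student unsatisfied.

1/7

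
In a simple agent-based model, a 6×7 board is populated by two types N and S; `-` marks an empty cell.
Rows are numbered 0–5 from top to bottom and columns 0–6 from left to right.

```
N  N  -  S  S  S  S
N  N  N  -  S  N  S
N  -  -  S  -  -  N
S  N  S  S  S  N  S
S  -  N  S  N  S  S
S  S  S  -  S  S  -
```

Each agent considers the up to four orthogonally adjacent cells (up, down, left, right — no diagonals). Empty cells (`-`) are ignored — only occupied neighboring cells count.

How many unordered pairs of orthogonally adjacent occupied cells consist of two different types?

18

Scan each occupied cell's neighbors to the right and below so each pair is counted once.
From row 0: 1 unlike of 9 pairs (running 1/9).
From row 1: 3 unlike of 6 pairs (running 4/15).
From row 2: 2 unlike of 3 pairs (running 6/18).
From row 3: 7 unlike of 12 pairs (running 13/30).
From row 4: 5 unlike of 8 pairs (running 18/38).
From row 5: 0 unlike of 3 pairs (running 18/41).
Total adjacent occupied pairs: 41; unlike-type pairs: 18.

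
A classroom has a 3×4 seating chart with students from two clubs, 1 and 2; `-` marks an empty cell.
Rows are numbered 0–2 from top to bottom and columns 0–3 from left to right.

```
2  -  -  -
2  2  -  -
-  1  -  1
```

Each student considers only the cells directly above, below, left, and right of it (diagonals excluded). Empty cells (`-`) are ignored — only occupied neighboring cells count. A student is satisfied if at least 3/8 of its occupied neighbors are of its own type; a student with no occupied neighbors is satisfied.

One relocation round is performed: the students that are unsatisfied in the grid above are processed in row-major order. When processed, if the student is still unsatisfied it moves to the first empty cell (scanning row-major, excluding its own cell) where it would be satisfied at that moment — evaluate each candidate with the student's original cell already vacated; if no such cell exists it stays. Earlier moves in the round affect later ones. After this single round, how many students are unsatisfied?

Initially unsatisfied (in order): (2,1).
  (2,1) → (0,2).
Resulting grid:
2 - 1 -
2 2 - -
- - - 1
All satisfied now.

0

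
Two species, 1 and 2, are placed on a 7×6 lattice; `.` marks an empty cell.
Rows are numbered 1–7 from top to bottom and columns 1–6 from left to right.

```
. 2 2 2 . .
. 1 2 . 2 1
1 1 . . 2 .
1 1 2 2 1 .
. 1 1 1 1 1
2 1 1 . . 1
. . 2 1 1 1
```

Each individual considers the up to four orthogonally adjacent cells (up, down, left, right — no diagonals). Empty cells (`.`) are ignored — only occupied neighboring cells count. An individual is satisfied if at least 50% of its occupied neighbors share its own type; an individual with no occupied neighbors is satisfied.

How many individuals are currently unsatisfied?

7

(1,2)2 1/2 ✓
(1,3)2 3/3 ✓
(1,4)2 1/1 ✓
(2,2)1 1/3 ✗
(2,3)2 1/2 ✓
(2,5)2 1/2 ✓
(2,6)1 0/1 ✗
(3,1)1 2/2 ✓
(3,2)1 3/3 ✓
(3,5)2 1/2 ✓
(4,1)1 2/2 ✓
(4,2)1 3/4 ✓
(4,3)2 1/3 ✗
(4,4)2 1/3 ✗
(4,5)1 1/3 ✗
(5,2)1 3/3 ✓
(5,3)1 3/4 ✓
(5,4)1 2/3 ✓
(5,5)1 3/3 ✓
(5,6)1 2/2 ✓
(6,1)2 0/1 ✗
(6,2)1 2/3 ✓
(6,3)1 2/3 ✓
(6,6)1 2/2 ✓
(7,3)2 0/2 ✗
(7,4)1 1/2 ✓
(7,5)1 2/2 ✓
(7,6)1 2/2 ✓
Unsatisfied: (2,2), (2,6), (4,3), (4,4), (4,5), (6,1), (7,3) — 7 in total.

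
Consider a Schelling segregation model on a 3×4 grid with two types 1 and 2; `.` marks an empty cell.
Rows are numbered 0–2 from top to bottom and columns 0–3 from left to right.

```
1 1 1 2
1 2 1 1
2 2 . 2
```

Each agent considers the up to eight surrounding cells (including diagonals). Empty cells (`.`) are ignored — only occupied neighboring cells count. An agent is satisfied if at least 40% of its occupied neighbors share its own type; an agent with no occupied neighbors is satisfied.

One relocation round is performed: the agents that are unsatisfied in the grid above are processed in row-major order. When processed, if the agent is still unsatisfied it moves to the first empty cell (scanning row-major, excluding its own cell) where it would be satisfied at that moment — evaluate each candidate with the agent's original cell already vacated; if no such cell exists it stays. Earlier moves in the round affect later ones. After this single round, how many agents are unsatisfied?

2

Initially unsatisfied (in order): (0,3), (1,1), (2,3).
  (0,3) → (2,2).
  (1,1): no empty cell satisfies it; stays.
  (2,3): no empty cell satisfies it; stays.
Resulting grid:
1 1 1 .
1 2 1 1
2 2 2 2
Unsatisfied now: (1,1), (2,3).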